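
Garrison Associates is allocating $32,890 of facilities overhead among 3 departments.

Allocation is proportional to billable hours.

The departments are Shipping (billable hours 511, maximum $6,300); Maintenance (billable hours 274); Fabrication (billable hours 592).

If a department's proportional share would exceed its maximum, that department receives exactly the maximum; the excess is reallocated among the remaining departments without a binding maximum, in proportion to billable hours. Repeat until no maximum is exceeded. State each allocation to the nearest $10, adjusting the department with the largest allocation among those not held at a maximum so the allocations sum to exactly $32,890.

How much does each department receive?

Shipping: $6,300 · Maintenance: $8,410 · Fabrication: $18,180

Total billable hours = 1,377.
Pro-rata shares before constraints: Shipping 12,205.37; Maintenance 6,544.56; Fabrication 14,140.07.
Capped: Shipping ($6,300); residual $26,590 reallocated over remaining billable hours 866.
Shares after redistribution: Maintenance 8,413.00 → $8,410; Fabrication 18,177.00 → $18,180.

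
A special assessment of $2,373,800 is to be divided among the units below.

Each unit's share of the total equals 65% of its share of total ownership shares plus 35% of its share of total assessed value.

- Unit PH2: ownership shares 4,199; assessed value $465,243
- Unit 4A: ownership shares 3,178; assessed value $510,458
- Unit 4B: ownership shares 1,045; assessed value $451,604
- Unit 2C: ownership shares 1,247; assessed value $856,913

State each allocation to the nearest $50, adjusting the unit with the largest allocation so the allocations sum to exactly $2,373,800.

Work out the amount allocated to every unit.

Ownership shares total 9,669; assessed value total 2,284,218.
Blended shares (65% ownership shares + 35% assessed value): Unit PH2 0.3536; Unit 4A 0.2919; Unit 4B 0.1394; Unit 2C 0.2151.
Proportional shares: Unit PH2 839,293.58; Unit 4A 692,809.24; Unit 4B 331,020.35; Unit 2C 510,676.83.
At nearest $50: Unit PH2 $839,300; Unit 4A $692,800; Unit 4B $331,000; Unit 2C $510,700. Sum = $2,373,800.
Sum already equals the total — no adjustment.

Unit PH2: $839,300 | Unit 4A: $692,800 | Unit 4B: $331,000 | Unit 2C: $510,700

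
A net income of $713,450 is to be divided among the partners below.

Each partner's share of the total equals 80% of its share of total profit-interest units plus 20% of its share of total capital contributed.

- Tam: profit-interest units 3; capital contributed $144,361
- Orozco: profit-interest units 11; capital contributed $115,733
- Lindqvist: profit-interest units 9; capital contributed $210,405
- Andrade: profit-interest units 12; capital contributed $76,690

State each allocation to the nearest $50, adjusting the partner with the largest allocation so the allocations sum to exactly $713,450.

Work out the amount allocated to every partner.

Tam: $86,550 | Orozco: $209,550 | Lindqvist: $201,650 | Andrade: $215,700

Totals — profit-interest units 35, capital contributed 547,189.
Blended shares (80% profit-interest units + 20% capital contributed): Tam 0.1213; Orozco 0.2937; Lindqvist 0.2826; Andrade 0.3023.
Pro-rata amounts: Tam 86,567.18; Orozco 209,561.31; Lindqvist 201,633.99; Andrade 215,687.53.
At nearest $50: Tam $86,550; Orozco $209,550; Lindqvist $201,650; Andrade $215,700. Sum = $713,450.
No rounding difference to absorb.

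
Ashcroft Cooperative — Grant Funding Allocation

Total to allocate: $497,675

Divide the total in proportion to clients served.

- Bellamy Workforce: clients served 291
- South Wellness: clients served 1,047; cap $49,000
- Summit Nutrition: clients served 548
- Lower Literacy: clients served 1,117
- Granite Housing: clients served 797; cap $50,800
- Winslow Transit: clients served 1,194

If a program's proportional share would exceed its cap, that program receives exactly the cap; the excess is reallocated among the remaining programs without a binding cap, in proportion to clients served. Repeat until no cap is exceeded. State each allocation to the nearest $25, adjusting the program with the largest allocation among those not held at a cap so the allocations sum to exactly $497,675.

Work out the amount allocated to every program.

Bellamy Workforce: $36,750 | South Wellness: $49,000 | Summit Nutrition: $69,225 | Lower Literacy: $141,100 | Granite Housing: $50,800 | Winslow Transit: $150,800

Combined clients served = 4,994.
Proportional shares (ignoring caps): Bellamy Workforce 28,999.48; South Wellness 104,338.35; Summit Nutrition 54,610.71; Lower Literacy 111,314.17; Granite Housing 79,424.70; Winslow Transit 118,987.58.
Held at cap: South Wellness ($49,000), Granite Housing ($50,800); residual $397,875 reallocated over remaining clients served 3,150.
Redistributed shares: Bellamy Workforce 36,756.07 → $36,750; Summit Nutrition 69,217.62 → $69,225; Lower Literacy 141,087.74 → $141,100; Winslow Transit 150,813.57 → $150,825.
Rounding difference −$25 applied to Winslow Transit → $150,800.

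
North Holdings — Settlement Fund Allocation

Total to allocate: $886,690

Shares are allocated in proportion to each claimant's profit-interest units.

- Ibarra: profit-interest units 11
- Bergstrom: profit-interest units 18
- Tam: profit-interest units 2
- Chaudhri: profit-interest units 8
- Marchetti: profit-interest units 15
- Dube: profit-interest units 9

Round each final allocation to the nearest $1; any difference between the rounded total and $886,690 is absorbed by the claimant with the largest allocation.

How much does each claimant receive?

Ibarra: $154,819 | Bergstrom: $253,339 | Tam: $28,149 | Chaudhri: $112,596 | Marchetti: $211,117 | Dube: $126,670

Sum of profit-interest units: 63.
Pro-rata amounts: Ibarra 11/63 × $886,690 = 154,818.89; Bergstrom 18/63 × $886,690 = 253,340.00; Tam 2/63 × $886,690 = 28,148.89; Chaudhri 8/63 × $886,690 = 112,595.56; Marchetti 15/63 × $886,690 = 211,116.67; Dube 9/63 × $886,690 = 126,670.00.
After rounding ($1): Ibarra $154,819; Bergstrom $253,340; Tam $28,149; Chaudhri $112,596; Marchetti $211,117; Dube $126,670. Sum = $886,691.
Difference $886,690 − $886,691 = −$1 applied to largest allocation (Bergstrom): Bergstrom becomes $253,339.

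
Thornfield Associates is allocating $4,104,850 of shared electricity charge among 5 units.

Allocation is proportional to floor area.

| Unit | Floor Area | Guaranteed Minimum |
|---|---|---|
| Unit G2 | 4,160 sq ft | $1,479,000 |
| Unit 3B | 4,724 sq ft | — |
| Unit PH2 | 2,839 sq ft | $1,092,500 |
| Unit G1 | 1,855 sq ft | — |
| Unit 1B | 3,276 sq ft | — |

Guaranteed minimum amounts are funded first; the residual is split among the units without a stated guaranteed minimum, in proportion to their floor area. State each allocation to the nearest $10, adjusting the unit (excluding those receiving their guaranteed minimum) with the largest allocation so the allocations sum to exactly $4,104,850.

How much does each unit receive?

Guaranteed amounts: Unit G2 $1,479,000; Unit PH2 $1,092,500. Remaining pool $1,533,350.
Remaining pool split over remaining floor area 9,855: Unit 3B 735,012.22 → $735,010; Unit G1 288,621.44 → $288,620; Unit 1B 509,716.35 → $509,720.

Unit G2: $1,479,000 · Unit 3B: $735,010 · Unit PH2: $1,092,500 · Unit G1: $288,620 · Unit 1B: $509,720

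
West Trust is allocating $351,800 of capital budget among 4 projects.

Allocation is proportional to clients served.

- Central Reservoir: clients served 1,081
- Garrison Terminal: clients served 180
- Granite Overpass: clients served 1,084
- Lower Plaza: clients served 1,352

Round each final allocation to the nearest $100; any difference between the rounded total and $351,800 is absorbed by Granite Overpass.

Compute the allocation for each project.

Central Reservoir: $102,900 | Garrison Terminal: $17,100 | Granite Overpass: $103,100 | Lower Plaza: $128,700

Clients served total: 3,697.
Proportional shares: Central Reservoir 1,081/3,697 × $351,800 = 102,866.05; Garrison Terminal 180/3,697 × $351,800 = 17,128.48; Granite Overpass 1,084/3,697 × $351,800 = 103,151.53; Lower Plaza 1,352/3,697 × $351,800 = 128,653.94.
Rounded to nearest $100: Central Reservoir $102,900; Garrison Terminal $17,100; Granite Overpass $103,200; Lower Plaza $128,700. Sum = $351,900.
Difference $351,800 − $351,900 = −$100 applied to Granite Overpass: Granite Overpass becomes $103,100.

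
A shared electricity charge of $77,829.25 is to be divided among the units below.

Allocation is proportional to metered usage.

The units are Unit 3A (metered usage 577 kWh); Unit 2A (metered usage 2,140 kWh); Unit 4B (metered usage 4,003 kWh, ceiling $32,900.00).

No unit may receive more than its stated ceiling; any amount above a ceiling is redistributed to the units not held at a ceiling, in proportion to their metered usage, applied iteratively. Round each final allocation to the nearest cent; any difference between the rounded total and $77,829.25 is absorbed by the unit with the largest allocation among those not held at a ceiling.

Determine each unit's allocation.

Unit 3A: $9,541.47 · Unit 2A: $35,387.78 · Unit 4B: $32,900.00

Total metered usage = 6,720.
Pro-rata shares before constraints: Unit 3A 6,682.6603; Unit 2A 24,784.9100; Unit 4B 46,361.6797.
Held at cap: Unit 4B ($32,900.00); balance $44,929.25 reallocated over remaining metered usage 2,717.
Remaining shares: Unit 3A 9,541.4712 → $9,541.47; Unit 2A 35,387.7788 → $35,387.78.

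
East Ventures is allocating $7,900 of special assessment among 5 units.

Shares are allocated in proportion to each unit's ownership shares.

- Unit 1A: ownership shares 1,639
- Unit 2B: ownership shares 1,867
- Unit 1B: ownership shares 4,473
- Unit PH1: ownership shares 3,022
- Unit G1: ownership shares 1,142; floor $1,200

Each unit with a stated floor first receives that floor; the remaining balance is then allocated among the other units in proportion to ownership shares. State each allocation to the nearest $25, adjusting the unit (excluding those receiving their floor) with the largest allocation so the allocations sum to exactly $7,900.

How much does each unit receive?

Guaranteed amounts: Unit G1 $1,200. Residual $6,700.
Residual split over remaining ownership shares 11,001: Unit 1A 998.21 → $1,000; Unit 2B 1,137.07 → $1,125; Unit 1B 2,724.22 → $2,725; Unit PH1 1,840.51 → $1,850.

Unit 1A: $1,000 · Unit 2B: $1,125 · Unit 1B: $2,725 · Unit PH1: $1,850 · Unit G1: $1,200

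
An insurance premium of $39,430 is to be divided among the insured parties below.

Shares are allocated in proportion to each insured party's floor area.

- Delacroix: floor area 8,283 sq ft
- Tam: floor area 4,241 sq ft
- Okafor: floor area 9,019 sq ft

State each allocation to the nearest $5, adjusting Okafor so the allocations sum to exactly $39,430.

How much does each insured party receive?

Sum of floor area: 21,543.
Pro-rata amounts: Delacroix 8,283/21,543 × $39,430 = 15,160.32; Tam 4,241/21,543 × $39,430 = 7,762.27; Okafor 9,019/21,543 × $39,430 = 16,507.41.
After rounding ($5): Delacroix $15,160; Tam $7,760; Okafor $16,505. Sum = $39,425.
Difference $39,430 − $39,425 = +$5 applied to Okafor: Okafor becomes $16,510.

Delacroix: $15,160 · Tam: $7,760 · Okafor: $16,510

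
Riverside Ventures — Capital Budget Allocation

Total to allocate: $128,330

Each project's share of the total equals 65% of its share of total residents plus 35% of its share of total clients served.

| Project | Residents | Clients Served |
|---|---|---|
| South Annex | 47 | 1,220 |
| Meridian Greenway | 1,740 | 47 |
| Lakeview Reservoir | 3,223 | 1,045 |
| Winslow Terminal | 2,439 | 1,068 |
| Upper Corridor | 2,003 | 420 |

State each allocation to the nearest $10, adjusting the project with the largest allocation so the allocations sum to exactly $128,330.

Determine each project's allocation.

Residents total 9,452; clients served total 3,800.
Blended shares (65% residents + 35% clients served): South Annex 0.1156; Meridian Greenway 0.1240; Lakeview Reservoir 0.3179; Winslow Terminal 0.2661; Upper Corridor 0.1764.
Pro-rata amounts: South Annex 14,835.02; Meridian Greenway 15,911.14; Lakeview Reservoir 40,794.94; Winslow Terminal 34,147.95; Upper Corridor 22,640.95.
After rounding ($10): South Annex $14,840; Meridian Greenway $15,910; Lakeview Reservoir $40,790; Winslow Terminal $34,150; Upper Corridor $22,640. Sum = $128,330.
Rounded total matches; no reconciliation needed.

South Annex: $14,840 | Meridian Greenway: $15,910 | Lakeview Reservoir: $40,790 | Winslow Terminal: $34,150 | Upper Corridor: $22,640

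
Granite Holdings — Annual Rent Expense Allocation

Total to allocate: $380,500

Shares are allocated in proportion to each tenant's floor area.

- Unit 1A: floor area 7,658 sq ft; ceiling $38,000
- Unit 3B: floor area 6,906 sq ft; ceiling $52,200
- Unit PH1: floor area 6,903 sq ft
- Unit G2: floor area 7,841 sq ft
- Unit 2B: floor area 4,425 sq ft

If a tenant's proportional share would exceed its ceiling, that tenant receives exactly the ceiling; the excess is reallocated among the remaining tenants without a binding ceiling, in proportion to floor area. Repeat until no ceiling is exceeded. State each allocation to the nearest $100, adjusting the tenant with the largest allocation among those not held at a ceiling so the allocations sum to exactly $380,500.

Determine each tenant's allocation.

Floor area total: 33,733.
Unconstrained shares: Unit 1A 86,380.37; Unit 3B 77,897.99; Unit PH1 77,864.15; Unit G2 88,444.56; Unit 2B 49,912.92.
Cap binds for Unit 1A ($38,000), Unit 3B ($52,200); balance $290,300 reallocated over remaining floor area 19,169.
Shares after redistribution: Unit PH1 104,540.71 → $104,500; Unit G2 118,746.01 → $118,700; Unit 2B 67,013.28 → $67,000.
Rounding difference +$100 applied to Unit G2 → $118,800.

Unit 1A: $38,000 · Unit 3B: $52,200 · Unit PH1: $104,500 · Unit G2: $118,800 · Unit 2B: $67,000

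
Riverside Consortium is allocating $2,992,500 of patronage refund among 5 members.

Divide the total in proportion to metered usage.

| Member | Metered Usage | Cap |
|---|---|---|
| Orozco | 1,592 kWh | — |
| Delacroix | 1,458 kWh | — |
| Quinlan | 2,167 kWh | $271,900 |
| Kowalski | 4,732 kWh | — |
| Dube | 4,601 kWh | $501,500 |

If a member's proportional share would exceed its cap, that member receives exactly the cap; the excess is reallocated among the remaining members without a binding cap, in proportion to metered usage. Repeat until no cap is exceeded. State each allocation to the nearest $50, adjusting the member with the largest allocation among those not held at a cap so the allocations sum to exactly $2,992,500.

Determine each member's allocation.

Sum of metered usage: 14,550.
Proportional shares (ignoring caps): Orozco 327,426.80; Delacroix 299,867.01; Quinlan 445,687.11; Kowalski 973,230.93; Dube 946,288.14.
Cap binds for Quinlan ($271,900), Dube ($501,500); remaining pool $2,219,100 reallocated over remaining metered usage 7,782.
Shares after redistribution: Orozco 453,971.63 → $453,950; Delacroix 415,760.45 → $415,750; Kowalski 1,349,367.93 → $1,349,350.
Rounding difference +$50 applied to Kowalski → $1,349,400.

Orozco: $453,950 · Delacroix: $415,750 · Quinlan: $271,900 · Kowalski: $1,349,400 · Dube: $501,500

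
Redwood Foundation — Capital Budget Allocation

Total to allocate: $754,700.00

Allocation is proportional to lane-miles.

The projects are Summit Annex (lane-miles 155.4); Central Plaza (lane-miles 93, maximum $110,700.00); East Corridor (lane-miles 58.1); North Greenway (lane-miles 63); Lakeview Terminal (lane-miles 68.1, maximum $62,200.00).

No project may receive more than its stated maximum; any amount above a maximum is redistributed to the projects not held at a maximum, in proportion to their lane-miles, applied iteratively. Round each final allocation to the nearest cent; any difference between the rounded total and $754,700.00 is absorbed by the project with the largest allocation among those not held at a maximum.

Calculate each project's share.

Sum of lane-miles: 437.6.
Pro-rata shares before constraints: Summit Annex 268,008.1810; Central Plaza 160,390.9963; East Corridor 100,201.2569; North Greenway 108,651.9653; Lakeview Terminal 117,447.6005.
Capped: Central Plaza ($110,700.00), Lakeview Terminal ($62,200.00); residual $581,800.00 reallocated over remaining lane-miles 276.5.
Shares after redistribution: Summit Annex 326,986.3291 → $326,986.33; East Corridor 122,251.6456 → $122,251.65; North Greenway 132,562.0253 → $132,562.03.
Rounding difference −$0.01 applied to Summit Annex → $326,986.32.

Summit Annex: $326,986.32 | Central Plaza: $110,700.00 | East Corridor: $122,251.65 | North Greenway: $132,562.03 | Lakeview Terminal: $62,200.00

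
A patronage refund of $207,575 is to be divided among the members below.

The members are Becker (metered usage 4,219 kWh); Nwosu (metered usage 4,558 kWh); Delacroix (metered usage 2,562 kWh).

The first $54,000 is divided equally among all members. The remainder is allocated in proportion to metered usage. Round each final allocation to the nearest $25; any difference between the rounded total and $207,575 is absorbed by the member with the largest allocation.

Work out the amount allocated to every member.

Becker: $75,150; Nwosu: $79,725; Delacroix: $52,700

First tranche $54,000 split equally: $18,000 each.
Remainder $153,575 by metered usage (total 11,339): Becker 57,141.98 → $57,150; Nwosu 61,733.38 → $61,725; Delacroix 34,699.63 → $34,700.
Totals: Becker $18,000 + $57,150 = $75,150; Nwosu $18,000 + $61,725 = $79,725; Delacroix $18,000 + $34,700 = $52,700.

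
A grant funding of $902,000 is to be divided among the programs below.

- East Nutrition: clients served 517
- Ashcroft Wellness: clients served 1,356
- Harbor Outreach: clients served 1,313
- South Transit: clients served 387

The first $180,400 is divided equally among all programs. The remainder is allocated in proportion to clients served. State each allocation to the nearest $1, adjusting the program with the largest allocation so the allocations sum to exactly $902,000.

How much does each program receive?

East Nutrition: $149,513 · Ashcroft Wellness: $318,957 · Harbor Outreach: $310,272 · South Transit: $123,258

First tranche $180,400 split equally: $45,100 each.
Remainder $721,600 by clients served (total 3,573): East Nutrition 104,412.87 → $104,413; Ashcroft Wellness 273,856.59 → $273,857; Harbor Outreach 265,172.35 → $265,172; South Transit 78,158.19 → $78,158.
Totals: East Nutrition $45,100 + $104,413 = $149,513; Ashcroft Wellness $45,100 + $273,857 = $318,957; Harbor Outreach $45,100 + $265,172 = $310,272; South Transit $45,100 + $78,158 = $123,258.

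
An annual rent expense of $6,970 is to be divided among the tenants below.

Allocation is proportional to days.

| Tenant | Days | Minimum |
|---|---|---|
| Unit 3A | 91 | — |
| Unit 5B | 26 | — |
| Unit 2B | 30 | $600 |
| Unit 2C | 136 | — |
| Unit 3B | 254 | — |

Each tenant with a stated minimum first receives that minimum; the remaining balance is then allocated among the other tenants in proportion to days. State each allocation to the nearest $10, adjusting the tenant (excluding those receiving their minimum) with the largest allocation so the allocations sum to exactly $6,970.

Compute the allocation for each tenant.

Unit 3A: $1,140 · Unit 5B: $330 · Unit 2B: $600 · Unit 2C: $1,710 · Unit 3B: $3,190

Fund the minimums — Unit 2B $600. Balance $6,370.
Balance split over remaining days 507: Unit 3A 1,143.33 → $1,140; Unit 5B 326.67 → $330; Unit 2C 1,708.72 → $1,710; Unit 3B 3,191.28 → $3,190.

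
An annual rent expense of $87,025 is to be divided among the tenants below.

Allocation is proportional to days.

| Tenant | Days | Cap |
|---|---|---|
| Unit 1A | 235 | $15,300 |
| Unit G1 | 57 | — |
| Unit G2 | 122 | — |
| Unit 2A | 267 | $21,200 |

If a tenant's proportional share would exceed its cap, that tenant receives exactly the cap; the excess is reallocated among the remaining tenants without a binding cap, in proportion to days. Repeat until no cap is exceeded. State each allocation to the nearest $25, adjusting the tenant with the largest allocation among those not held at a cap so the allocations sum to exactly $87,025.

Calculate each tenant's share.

Unit 1A: $15,300 | Unit G1: $16,100 | Unit G2: $34,425 | Unit 2A: $21,200

Sum of days: 681.
Pro-rata shares before constraints: Unit 1A 30,030.65; Unit G1 7,284.03; Unit G2 15,590.38; Unit 2A 34,119.93.
Cap binds for Unit 1A ($15,300), Unit 2A ($21,200); remaining pool $50,525 reallocated over remaining days 179.
Shares after redistribution: Unit G1 16,088.97 → $16,100; Unit G2 34,436.03 → $34,425.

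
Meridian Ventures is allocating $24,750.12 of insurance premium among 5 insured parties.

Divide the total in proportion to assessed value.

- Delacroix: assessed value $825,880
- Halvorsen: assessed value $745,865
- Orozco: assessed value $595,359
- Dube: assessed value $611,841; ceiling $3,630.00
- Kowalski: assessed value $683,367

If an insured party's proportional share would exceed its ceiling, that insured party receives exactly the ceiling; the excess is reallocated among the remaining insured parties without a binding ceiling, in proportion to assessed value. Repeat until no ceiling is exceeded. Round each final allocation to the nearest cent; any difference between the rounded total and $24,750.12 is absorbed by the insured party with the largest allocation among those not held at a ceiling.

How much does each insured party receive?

Assessed value total: 3,462,312.
Unconstrained shares: Delacroix 5,903.7513; Halvorsen 5,331.7691; Orozco 4,255.8864; Dube 4,373.7070; Kowalski 4,885.0061.
Capped: Dube ($3,630.00); residual $21,120.12 reallocated over remaining assessed value 2,850,471.
Remaining shares: Delacroix 6,119.2290 → $6,119.23; Halvorsen 5,526.3703 → $5,526.37; Orozco 4,411.2196 → $4,411.22; Kowalski 5,063.3011 → $5,063.30.

Delacroix: $6,119.23 · Halvorsen: $5,526.37 · Orozco: $4,411.22 · Dube: $3,630.00 · Kowalski: $5,063.30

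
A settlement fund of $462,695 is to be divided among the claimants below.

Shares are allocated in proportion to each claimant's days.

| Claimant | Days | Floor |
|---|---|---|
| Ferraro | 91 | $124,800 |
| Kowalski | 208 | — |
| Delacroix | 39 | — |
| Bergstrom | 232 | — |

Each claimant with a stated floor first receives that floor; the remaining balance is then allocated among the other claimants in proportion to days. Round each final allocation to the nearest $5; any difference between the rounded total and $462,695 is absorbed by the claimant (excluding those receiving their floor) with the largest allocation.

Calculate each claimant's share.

Ferraro: $124,800 | Kowalski: $146,725 | Delacroix: $27,510 | Bergstrom: $163,660

Minimums first: Ferraro $124,800. Residual $337,895.
Residual split over remaining days 479: Kowalski 146,726.85 → $146,725; Delacroix 27,511.28 → $27,510; Bergstrom 163,656.87 → $163,655.
Rounding difference +$5 applied to Bergstrom → $163,660.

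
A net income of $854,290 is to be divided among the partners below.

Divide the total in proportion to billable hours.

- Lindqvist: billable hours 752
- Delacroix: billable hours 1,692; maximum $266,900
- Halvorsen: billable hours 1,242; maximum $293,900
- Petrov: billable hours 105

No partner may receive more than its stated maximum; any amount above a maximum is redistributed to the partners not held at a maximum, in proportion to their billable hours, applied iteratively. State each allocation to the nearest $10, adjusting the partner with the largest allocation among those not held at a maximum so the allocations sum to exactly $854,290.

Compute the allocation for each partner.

Total billable hours = 3,791.
Unconstrained shares: Lindqvist 169,460.85; Delacroix 381,286.91; Halvorsen 279,880.82; Petrov 23,661.42.
Capped: Delacroix ($266,900); balance $587,390 reallocated over remaining billable hours 2,099.
Capped: Halvorsen ($293,900); balance $293,490 reallocated over remaining billable hours 857.
Shares after redistribution: Lindqvist 257,531.48 → $257,530; Petrov 35,958.52 → $35,960.

Lindqvist: $257,530; Delacroix: $266,900; Halvorsen: $293,900; Petrov: $35,960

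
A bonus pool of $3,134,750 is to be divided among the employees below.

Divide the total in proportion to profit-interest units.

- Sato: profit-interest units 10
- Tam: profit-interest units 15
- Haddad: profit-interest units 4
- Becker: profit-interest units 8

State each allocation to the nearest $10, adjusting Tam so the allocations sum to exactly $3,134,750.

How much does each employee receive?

Sato: $847,230 | Tam: $1,270,850 | Haddad: $338,890 | Becker: $677,780

Combined profit-interest units = 37.
Raw shares: Sato 10/37 × $3,134,750 = 847,229.73; Tam 15/37 × $3,134,750 = 1,270,844.59; Haddad 4/37 × $3,134,750 = 338,891.89; Becker 8/37 × $3,134,750 = 677,783.78.
Rounded to nearest $10: Sato $847,230; Tam $1,270,840; Haddad $338,890; Becker $677,780. Sum = $3,134,740.
Difference $3,134,750 − $3,134,740 = +$10 applied to Tam: Tam becomes $1,270,850.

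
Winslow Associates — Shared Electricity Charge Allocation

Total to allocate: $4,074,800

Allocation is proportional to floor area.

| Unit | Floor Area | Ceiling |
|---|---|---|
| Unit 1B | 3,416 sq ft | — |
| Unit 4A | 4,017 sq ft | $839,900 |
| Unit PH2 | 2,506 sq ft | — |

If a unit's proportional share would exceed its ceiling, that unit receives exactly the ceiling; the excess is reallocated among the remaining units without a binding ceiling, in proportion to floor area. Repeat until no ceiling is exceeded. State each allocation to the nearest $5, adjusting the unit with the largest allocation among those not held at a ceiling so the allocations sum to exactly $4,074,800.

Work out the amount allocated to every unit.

Unit 1B: $1,865,995 · Unit 4A: $839,900 · Unit PH2: $1,368,905

Floor area total: 9,939.
Unconstrained shares: Unit 1B 1,400,494.70; Unit 4A 1,646,893.21; Unit PH2 1,027,412.09.
Capped: Unit 4A ($839,900); remaining pool $3,234,900 reallocated over remaining floor area 5,922.
Redistributed shares: Unit 1B 1,865,994.33 → $1,865,995; Unit PH2 1,368,905.67 → $1,368,905.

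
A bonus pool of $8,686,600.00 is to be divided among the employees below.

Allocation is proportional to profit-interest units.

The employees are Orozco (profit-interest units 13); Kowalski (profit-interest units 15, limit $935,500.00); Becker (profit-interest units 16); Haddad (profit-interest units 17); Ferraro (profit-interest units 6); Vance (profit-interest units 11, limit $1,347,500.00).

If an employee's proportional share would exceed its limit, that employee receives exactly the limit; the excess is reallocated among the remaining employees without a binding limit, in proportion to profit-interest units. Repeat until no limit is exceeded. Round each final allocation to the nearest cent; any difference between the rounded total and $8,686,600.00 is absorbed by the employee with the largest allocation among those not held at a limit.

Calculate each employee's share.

Sum of profit-interest units: 78.
Pro-rata shares before constraints: Orozco 1,447,766.6667; Kowalski 1,670,500.0000; Becker 1,781,866.6667; Haddad 1,893,233.3333; Ferraro 668,200.0000; Vance 1,225,033.3333.
Capped: Kowalski ($935,500.00); balance $7,751,100.00 reallocated over remaining profit-interest units 63.
Capped: Vance ($1,347,500.00); balance $6,403,600.00 reallocated over remaining profit-interest units 52.
Redistributed shares: Orozco 1,600,900.0000 → $1,600,900.00; Becker 1,970,338.4615 → $1,970,338.46; Haddad 2,093,484.6154 → $2,093,484.62; Ferraro 738,876.9231 → $738,876.92.

Orozco: $1,600,900.00; Kowalski: $935,500.00; Becker: $1,970,338.46; Haddad: $2,093,484.62; Ferraro: $738,876.92; Vance: $1,347,500.00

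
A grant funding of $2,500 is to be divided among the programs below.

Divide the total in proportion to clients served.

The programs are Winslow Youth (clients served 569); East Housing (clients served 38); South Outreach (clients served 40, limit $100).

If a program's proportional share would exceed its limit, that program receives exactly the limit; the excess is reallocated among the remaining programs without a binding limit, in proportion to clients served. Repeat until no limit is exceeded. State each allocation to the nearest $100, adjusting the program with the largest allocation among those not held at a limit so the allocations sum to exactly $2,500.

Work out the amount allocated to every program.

Total clients served = 647.
Pro-rata shares before constraints: Winslow Youth 2,198.61; East Housing 146.83; South Outreach 154.56.
Held at cap: South Outreach ($100); remaining pool $2,400 reallocated over remaining clients served 607.
Redistributed shares: Winslow Youth 2,249.75 → $2,200; East Housing 150.25 → $200.

Winslow Youth: $2,200 | East Housing: $200 | South Outreach: $100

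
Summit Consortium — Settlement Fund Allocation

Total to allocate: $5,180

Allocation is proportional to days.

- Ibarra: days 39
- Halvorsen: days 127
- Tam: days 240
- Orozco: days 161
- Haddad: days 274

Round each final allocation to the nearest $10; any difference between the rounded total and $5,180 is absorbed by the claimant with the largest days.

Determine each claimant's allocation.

Sum of days: 39 + 127 + 240 + 161 + 274 = 841.
Pro-rata amounts: Ibarra 240.21; Halvorsen 782.24; Tam 1,478.24; Orozco 991.65; Haddad 1,687.66.
At nearest $10: Ibarra $240; Halvorsen $780; Tam $1,480; Orozco $990; Haddad $1,690. Sum = $5,180.
Sum already equals the total — no adjustment.

Ibarra: $240 · Halvorsen: $780 · Tam: $1,480 · Orozco: $990 · Haddad: $1,690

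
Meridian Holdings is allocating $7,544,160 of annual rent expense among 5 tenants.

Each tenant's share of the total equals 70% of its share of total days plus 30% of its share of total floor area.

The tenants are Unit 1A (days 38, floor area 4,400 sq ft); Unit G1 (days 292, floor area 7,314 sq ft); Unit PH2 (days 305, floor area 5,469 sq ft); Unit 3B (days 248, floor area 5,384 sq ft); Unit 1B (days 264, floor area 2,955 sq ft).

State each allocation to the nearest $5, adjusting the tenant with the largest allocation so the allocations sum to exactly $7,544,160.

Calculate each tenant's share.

Unit 1A: $565,140 · Unit G1: $1,992,990 · Unit PH2: $1,889,235 · Unit 3B: $1,619,265 · Unit 1B: $1,477,530

Totals — days 1,147, floor area 25,522.
Composite weights (70% days + 30% floor area): Unit 1A 0.0749; Unit G1 0.2642; Unit PH2 0.2504; Unit 3B 0.2146; Unit 1B 0.1959.
Unrounded shares: Unit 1A 565,140.70; Unit G1 1,992,992.78; Unit PH2 1,889,234.69; Unit 3B 1,619,262.87; Unit 1B 1,477,528.97.
Rounded to nearest $5: Unit 1A $565,140; Unit G1 $1,992,995; Unit PH2 $1,889,235; Unit 3B $1,619,265; Unit 1B $1,477,530. Sum = $7,544,165.
Difference $7,544,160 − $7,544,165 = −$5 applied to largest allocation (Unit G1): Unit G1 becomes $1,992,990.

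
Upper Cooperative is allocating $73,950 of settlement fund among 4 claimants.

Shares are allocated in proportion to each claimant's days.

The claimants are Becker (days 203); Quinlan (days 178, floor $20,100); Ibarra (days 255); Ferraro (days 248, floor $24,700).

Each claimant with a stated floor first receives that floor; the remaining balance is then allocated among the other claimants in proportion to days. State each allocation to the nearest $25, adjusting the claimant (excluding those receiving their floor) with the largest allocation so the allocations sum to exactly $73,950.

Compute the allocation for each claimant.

Minimums first: Quinlan $20,100; Ferraro $24,700. Balance $29,150.
Balance split over remaining days 458: Becker 12,920.20 → $12,925; Ibarra 16,229.80 → $16,225.

Becker: $12,925; Quinlan: $20,100; Ibarra: $16,225; Ferraro: $24,700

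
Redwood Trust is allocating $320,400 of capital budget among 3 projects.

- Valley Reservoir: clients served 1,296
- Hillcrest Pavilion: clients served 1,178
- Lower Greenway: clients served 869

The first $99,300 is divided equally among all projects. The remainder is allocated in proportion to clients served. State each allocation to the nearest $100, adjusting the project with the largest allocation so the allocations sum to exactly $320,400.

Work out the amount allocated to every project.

Equal tier: $99,300 ÷ 3 = $33,100 apiece.
Remainder $221,100 by clients served (total 3,343): Valley Reservoir 85,715.11 → $85,700; Hillcrest Pavilion 77,910.80 → $77,900; Lower Greenway 57,474.10 → $57,500.
Totals: Valley Reservoir $33,100 + $85,700 = $118,800; Hillcrest Pavilion $33,100 + $77,900 = $111,000; Lower Greenway $33,100 + $57,500 = $90,600.

Valley Reservoir: $118,800 | Hillcrest Pavilion: $111,000 | Lower Greenway: $90,600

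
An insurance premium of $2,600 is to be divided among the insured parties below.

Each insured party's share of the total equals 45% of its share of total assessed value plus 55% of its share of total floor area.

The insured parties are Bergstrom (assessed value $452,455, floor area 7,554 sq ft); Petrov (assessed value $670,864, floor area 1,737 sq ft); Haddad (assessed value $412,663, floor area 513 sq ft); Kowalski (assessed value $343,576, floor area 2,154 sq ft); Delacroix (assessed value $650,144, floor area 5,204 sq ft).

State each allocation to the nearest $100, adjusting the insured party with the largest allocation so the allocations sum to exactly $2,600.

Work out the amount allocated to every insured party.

Bergstrom: $900 · Petrov: $500 · Haddad: $200 · Kowalski: $300 · Delacroix: $700

Totals — assessed value 2,529,702, floor area 17,162.
Combined weights (45% assessed value + 55% floor area): Bergstrom 0.3226; Petrov 0.1750; Haddad 0.0898; Kowalski 0.1301; Delacroix 0.2824.
Raw shares: Bergstrom 838.69; Petrov 455.01; Haddad 233.60; Kowalski 338.38; Delacroix 734.31.
At nearest $100: Bergstrom $800; Petrov $500; Haddad $200; Kowalski $300; Delacroix $700. Sum = $2,500.
Difference $2,600 − $2,500 = +$100 applied to largest allocation (Bergstrom): Bergstrom becomes $900.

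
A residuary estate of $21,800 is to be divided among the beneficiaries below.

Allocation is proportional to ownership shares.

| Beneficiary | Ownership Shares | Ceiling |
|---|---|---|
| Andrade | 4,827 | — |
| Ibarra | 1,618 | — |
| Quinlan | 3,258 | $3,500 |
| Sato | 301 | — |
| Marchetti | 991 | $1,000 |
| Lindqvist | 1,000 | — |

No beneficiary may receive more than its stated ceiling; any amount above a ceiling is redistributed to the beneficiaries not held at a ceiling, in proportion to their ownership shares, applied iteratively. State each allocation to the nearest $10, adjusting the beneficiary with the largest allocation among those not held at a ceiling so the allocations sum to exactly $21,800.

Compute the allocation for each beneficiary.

Sum of ownership shares: 11,995.
Pro-rata shares before constraints: Andrade 8,772.71; Ibarra 2,940.59; Quinlan 5,921.17; Sato 547.04; Marchetti 1,801.07; Lindqvist 1,817.42.
Cap binds for Quinlan ($3,500), Marchetti ($1,000); balance $17,300 reallocated over remaining ownership shares 7,746.
Redistributed shares: Andrade 10,780.67 → $10,780; Ibarra 3,613.66 → $3,610; Sato 672.26 → $670; Lindqvist 2,233.41 → $2,230.
Rounding difference +$10 applied to Andrade → $10,790.

Andrade: $10,790; Ibarra: $3,610; Quinlan: $3,500; Sato: $670; Marchetti: $1,000; Lindqvist: $2,230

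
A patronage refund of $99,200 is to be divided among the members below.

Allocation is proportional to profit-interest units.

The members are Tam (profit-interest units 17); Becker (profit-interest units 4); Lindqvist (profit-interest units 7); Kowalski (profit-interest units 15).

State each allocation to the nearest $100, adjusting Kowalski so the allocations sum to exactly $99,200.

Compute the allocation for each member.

Profit-interest units total: 43.
Unrounded shares: Tam 17/43 × $99,200 = 39,218.60; Becker 4/43 × $99,200 = 9,227.91; Lindqvist 7/43 × $99,200 = 16,148.84; Kowalski 15/43 × $99,200 = 34,604.65.
At nearest $100: Tam $39,200; Becker $9,200; Lindqvist $16,100; Kowalski $34,600. Sum = $99,100.
Difference $99,200 − $99,100 = +$100 applied to Kowalski: Kowalski becomes $34,700.

Tam: $39,200 | Becker: $9,200 | Lindqvist: $16,100 | Kowalski: $34,700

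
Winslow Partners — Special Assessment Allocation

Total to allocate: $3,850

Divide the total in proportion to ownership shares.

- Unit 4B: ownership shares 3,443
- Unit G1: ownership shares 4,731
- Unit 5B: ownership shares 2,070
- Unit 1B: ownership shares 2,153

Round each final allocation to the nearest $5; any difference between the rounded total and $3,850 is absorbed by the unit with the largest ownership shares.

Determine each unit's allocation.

Unit 4B: $1,070 | Unit G1: $1,465 | Unit 5B: $645 | Unit 1B: $670

Combined ownership shares = 12,397.
Raw shares: Unit 4B 3,443/12,397 × $3,850 = 1,069.25; Unit G1 4,731/12,397 × $3,850 = 1,469.25; Unit 5B 2,070/12,397 × $3,850 = 642.86; Unit 1B 2,153/12,397 × $3,850 = 668.63.
Rounded to nearest $5: Unit 4B $1,070; Unit G1 $1,470; Unit 5B $645; Unit 1B $670. Sum = $3,855.
Difference $3,850 − $3,855 = −$5 applied to largest ownership shares (Unit G1): Unit G1 becomes $1,465.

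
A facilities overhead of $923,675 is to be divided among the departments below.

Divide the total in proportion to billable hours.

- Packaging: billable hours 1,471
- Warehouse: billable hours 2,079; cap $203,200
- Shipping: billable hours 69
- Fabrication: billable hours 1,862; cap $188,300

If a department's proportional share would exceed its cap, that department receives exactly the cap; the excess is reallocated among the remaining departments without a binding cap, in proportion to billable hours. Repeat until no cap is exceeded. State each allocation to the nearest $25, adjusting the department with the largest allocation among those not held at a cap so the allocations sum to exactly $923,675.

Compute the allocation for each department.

Sum of billable hours: 5,481.
Unconstrained shares: Packaging 247,897.45; Warehouse 350,359.48; Shipping 11,628.09; Fabrication 313,789.97.
Capped: Warehouse ($203,200), Fabrication ($188,300); residual $532,175 reallocated over remaining billable hours 1,540.
Shares after redistribution: Packaging 508,330.80 → $508,325; Shipping 23,844.20 → $23,850.

Packaging: $508,325; Warehouse: $203,200; Shipping: $23,850; Fabrication: $188,300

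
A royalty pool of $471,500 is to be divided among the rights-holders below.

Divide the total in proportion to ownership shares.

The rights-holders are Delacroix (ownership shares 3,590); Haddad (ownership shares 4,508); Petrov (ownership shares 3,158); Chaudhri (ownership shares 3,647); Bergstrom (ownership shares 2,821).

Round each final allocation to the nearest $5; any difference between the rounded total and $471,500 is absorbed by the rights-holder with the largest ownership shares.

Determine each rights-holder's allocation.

Sum of ownership shares: 3,590 + 4,508 + 3,158 + 3,647 + 2,821 = 17,724.
Pro-rata amounts: Delacroix 95,502.43; Haddad 119,923.38; Petrov 84,010.21; Chaudhri 97,018.76; Bergstrom 75,045.22.
Rounded to nearest $5: Delacroix $95,500; Haddad $119,925; Petrov $84,010; Chaudhri $97,020; Bergstrom $75,045. Sum = $471,500.
Rounded total matches; no reconciliation needed.

Delacroix: $95,500 · Haddad: $119,925 · Petrov: $84,010 · Chaudhri: $97,020 · Bergstrom: $75,045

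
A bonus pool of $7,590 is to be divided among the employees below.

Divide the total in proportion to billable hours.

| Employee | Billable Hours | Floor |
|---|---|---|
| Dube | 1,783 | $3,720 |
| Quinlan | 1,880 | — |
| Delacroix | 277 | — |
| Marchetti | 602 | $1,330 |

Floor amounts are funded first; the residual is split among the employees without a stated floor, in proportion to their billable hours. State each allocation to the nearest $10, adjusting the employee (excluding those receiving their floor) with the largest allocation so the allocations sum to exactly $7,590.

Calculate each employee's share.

Dube: $3,720 | Quinlan: $2,210 | Delacroix: $330 | Marchetti: $1,330

Minimums first: Dube $3,720; Marchetti $1,330. Residual $2,540.
Residual split over remaining billable hours 2,157: Quinlan 2,213.82 → $2,210; Delacroix 326.18 → $330.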